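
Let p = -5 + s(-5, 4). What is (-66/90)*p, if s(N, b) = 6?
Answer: -11/15 ≈ -0.73333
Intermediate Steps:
p = 1 (p = -5 + 6 = 1)
(-66/90)*p = -66/90*1 = -66*1/90*1 = -11/15*1 = -11/15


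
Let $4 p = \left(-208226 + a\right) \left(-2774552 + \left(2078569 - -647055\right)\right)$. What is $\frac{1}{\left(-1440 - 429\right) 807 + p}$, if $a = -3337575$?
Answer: $\frac{1}{43370729549} \approx 2.3057 \cdot 10^{-11}$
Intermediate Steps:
$p = 43372237832$ ($p = \frac{\left(-208226 - 3337575\right) \left(-2774552 + \left(2078569 - -647055\right)\right)}{4} = \frac{\left(-3545801\right) \left(-2774552 + \left(2078569 + 647055\right)\right)}{4} = \frac{\left(-3545801\right) \left(-2774552 + 2725624\right)}{4} = \frac{\left(-3545801\right) \left(-48928\right)}{4} = \frac{1}{4} \cdot 173488951328 = 43372237832$)
$\frac{1}{\left(-1440 - 429\right) 807 + p} = \frac{1}{\left(-1440 - 429\right) 807 + 43372237832} = \frac{1}{\left(-1869\right) 807 + 43372237832} = \frac{1}{-1508283 + 43372237832} = \frac{1}{43370729549}$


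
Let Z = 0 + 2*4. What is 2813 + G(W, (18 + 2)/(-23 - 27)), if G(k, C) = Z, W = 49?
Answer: 2821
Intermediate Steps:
Z = 8 (Z = 0 + 8 = 8)
G(k, C) = 8
2813 + G(W, (18 + 2)/(-23 - 27)) = 2813 + 8 = 2821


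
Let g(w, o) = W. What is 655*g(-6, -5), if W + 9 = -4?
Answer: -8515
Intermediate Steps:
W = -13 (W = -9 - 4 = -13)
g(w, o) = -13
655*g(-6, -5) = 655*(-13) = -8515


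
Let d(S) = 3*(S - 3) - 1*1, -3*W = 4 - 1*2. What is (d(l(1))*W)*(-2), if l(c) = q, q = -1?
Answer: -52/3 ≈ -17.333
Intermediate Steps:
W = -2/3 (W = -(4 - 1*2)/3 = -(4 - 2)/3 = -1/3*2 = -2/3 ≈ -0.66667)
l(c) = -1
d(S) = -10 + 3*S (d(S) = 3*(-3 + S) - 1 = (-9 + 3*S) - 1 = -10 + 3*S)
(d(l(1))*W)*(-2) = ((-10 + 3*(-1))*(-2/3))*(-2) = ((-10 - 3)*(-2/3))*(-2) = -13*(-2/3)*(-2) = (26/3)*(-2) = -52/3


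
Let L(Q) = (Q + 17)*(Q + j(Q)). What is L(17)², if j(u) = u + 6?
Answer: 1849600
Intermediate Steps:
j(u) = 6 + u
L(Q) = (6 + 2*Q)*(17 + Q) (L(Q) = (Q + 17)*(Q + (6 + Q)) = (17 + Q)*(6 + 2*Q) = (6 + 2*Q)*(17 + Q))
L(17)² = (102 + 2*17² + 40*17)² = (102 + 2*289 + 680)² = (102 + 578 + 680)² = 1360² = 1849600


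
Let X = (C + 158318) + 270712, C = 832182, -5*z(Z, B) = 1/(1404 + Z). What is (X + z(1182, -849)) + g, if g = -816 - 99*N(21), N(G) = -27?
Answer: 16331482169/12930 ≈ 1.2631e+6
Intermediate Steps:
z(Z, B) = -1/(5*(1404 + Z))
X = 1261212 (X = (832182 + 158318) + 270712 = 990500 + 270712 = 1261212)
g = 1857 (g = -816 - 99*(-27) = -816 + 2673 = 1857)
(X + z(1182, -849)) + g = (1261212 - 1/(7020 + 5*1182)) + 1857 = (1261212 - 1/(7020 + 5910)) + 1857 = (1261212 - 1/12930) + 1857 = 16307471159/12930 + 1857 = 16331482169/12930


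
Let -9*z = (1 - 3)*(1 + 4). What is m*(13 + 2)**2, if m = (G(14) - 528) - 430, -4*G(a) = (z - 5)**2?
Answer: -7790425/36 ≈ -2.1640e+5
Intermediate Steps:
z = 10/9 (z = -(1 - 3)*(1 + 4)/9 = -(-2)*5/9 = -1/9*(-10) = 10/9 ≈ 1.1111)
G(a) = -1225/324 (G(a) = -(10/9 - 5)**2/4 = -(-35/9)**2/4 = -1/4*1225/81 = -1225/324)
m = -311617/324 (m = (-1225/324 - 528) - 430 = -172297/324 - 430 = -311617/324 ≈ -961.78)
m*(13 + 2)**2 = -311617*(13 + 2)**2/324 = -311617/324*15**2 = -311617/324*225 = -7790425/36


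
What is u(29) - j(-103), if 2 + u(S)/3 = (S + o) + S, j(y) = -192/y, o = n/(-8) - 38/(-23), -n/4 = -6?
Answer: 383997/2369 ≈ 162.09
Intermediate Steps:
n = 24 (n = -4*(-6) = 24)
o = -31/23 (o = 24/(-8) - 38/(-23) = 24*(-⅛) - 38*(-1/23) = -3 + 38/23 = -31/23 ≈ -1.3478)
u(S) = -231/23 + 6*S (u(S) = -6 + 3*((S - 31/23) + S) = -6 + 3*((-31/23 + S) + S) = -6 + 3*(-31/23 + 2*S) = -6 + (-93/23 + 6*S) = -231/23 + 6*S)
u(29) - j(-103) = (-231/23 + 6*29) - (-192)/(-103) = (-231/23 + 174) - (-192)*(-1)/103 = 3771/23 - 1*192/103 = 3771/23 - 192/103 = 383997/2369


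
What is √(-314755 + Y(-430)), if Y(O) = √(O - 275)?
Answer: √(-314755 + I*√705) ≈ 0.024 + 561.03*I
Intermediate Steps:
Y(O) = √(-275 + O)
√(-314755 + Y(-430)) = √(-314755 + √(-275 - 430)) = √(-314755 + √(-705)) = √(-314755 + I*√705)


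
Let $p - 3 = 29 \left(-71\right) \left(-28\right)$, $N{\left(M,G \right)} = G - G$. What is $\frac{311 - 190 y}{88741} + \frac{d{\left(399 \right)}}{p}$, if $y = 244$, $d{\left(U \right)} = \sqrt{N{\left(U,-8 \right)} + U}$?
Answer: $- \frac{46049}{88741} + \frac{\sqrt{399}}{57655} \approx -0.51857$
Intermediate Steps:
$N{\left(M,G \right)} = 0$
$p = 57655$ ($p = 3 + 29 \left(-71\right) \left(-28\right) = 3 - -57652 = 3 + 57652 = 57655$)
$d{\left(U \right)} = \sqrt{U}$ ($d{\left(U \right)} = \sqrt{0 + U} = \sqrt{U}$)
$\frac{311 - 190 y}{88741} + \frac{d{\left(399 \right)}}{p} = \frac{311 - 46360}{88741} + \frac{\sqrt{399}}{57655} = \left(311 - 46360\right) \frac{1}{88741} + \sqrt{399} \cdot \frac{1}{57655} = \left(-46049\right) \frac{1}{88741} + \frac{\sqrt{399}}{57655} = - \frac{46049}{88741} + \frac{\sqrt{399}}{57655}$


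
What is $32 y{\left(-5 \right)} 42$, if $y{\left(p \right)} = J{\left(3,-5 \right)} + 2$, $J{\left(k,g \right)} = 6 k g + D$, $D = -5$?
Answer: $-124992$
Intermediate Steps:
$J{\left(k,g \right)} = -5 + 6 g k$ ($J{\left(k,g \right)} = 6 k g - 5 = 6 g k - 5 = -5 + 6 g k$)
$y{\left(p \right)} = -93$ ($y{\left(p \right)} = \left(-5 + 6 \left(-5\right) 3\right) + 2 = \left(-5 - 90\right) + 2 = -95 + 2 = -93$)
$32 y{\left(-5 \right)} 42 = 32 \left(-93\right) 42 = \left(-2976\right) 42 = -124992$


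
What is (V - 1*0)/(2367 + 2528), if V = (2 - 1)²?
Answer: 1/4895 ≈ 0.00020429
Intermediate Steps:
V = 1 (V = 1² = 1)
(V - 1*0)/(2367 + 2528) = (1 - 1*0)/(2367 + 2528) = (1 + 0)/4895 = (1/4895)*1 = 1/4895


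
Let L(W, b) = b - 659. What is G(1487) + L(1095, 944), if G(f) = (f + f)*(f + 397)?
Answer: 5603301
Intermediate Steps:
L(W, b) = -659 + b
G(f) = 2*f*(397 + f) (G(f) = (2*f)*(397 + f) = 2*f*(397 + f))
G(1487) + L(1095, 944) = 2*1487*(397 + 1487) + (-659 + 944) = 2*1487*1884 + 285 = 5603016 + 285 = 5603301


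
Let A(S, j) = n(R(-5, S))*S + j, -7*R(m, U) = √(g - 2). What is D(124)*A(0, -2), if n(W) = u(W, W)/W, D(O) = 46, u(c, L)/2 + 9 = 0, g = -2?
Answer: -92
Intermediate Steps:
u(c, L) = -18 (u(c, L) = -18 + 2*0 = -18 + 0 = -18)
R(m, U) = -2*I/7 (R(m, U) = -√(-2 - 2)/7 = -2*I/7)
n(W) = -18/W
A(S, j) = j - 63*I*S (A(S, j) = (-18*7*I/2)*S + j = (-63*I)*S + j = -63*I*S + j = j - 63*I*S)
D(124)*A(0, -2) = 46*(-2 - 63*I*0) = 46*(-2 + 0) = 46*(-2) = -92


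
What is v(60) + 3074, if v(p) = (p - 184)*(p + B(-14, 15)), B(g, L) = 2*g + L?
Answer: -2754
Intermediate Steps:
B(g, L) = L + 2*g
v(p) = (-184 + p)*(-13 + p) (v(p) = (p - 184)*(p + (15 + 2*(-14))) = (-184 + p)*(p + (15 - 28)) = (-184 + p)*(p - 13) = (-184 + p)*(-13 + p))
v(60) + 3074 = (2392 + 60² - 197*60) + 3074 = (2392 + 3600 - 11820) + 3074 = -5828 + 3074 = -2754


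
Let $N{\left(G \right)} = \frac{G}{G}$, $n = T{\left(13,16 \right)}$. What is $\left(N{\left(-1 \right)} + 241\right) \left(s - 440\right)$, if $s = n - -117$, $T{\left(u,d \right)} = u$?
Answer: $-75020$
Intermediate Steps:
$n = 13$
$N{\left(G \right)} = 1$
$s = 130$ ($s = 13 - -117 = 13 + 117 = 130$)
$\left(N{\left(-1 \right)} + 241\right) \left(s - 440\right) = \left(1 + 241\right) \left(130 - 440\right) = 242 \left(-310\right) = -75020$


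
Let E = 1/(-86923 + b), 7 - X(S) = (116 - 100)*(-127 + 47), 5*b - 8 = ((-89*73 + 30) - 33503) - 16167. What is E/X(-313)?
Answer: -5/631587528 ≈ -7.9166e-9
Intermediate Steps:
b = -56129/5 (b = 8/5 + (((-89*73 + 30) - 33503) - 16167)/5 = 8/5 + (((-6497 + 30) - 33503) - 16167)/5 = 8/5 + ((-6467 - 33503) - 16167)/5 = 8/5 + (-39970 - 16167)/5 = 8/5 + (1/5)*(-56137) = 8/5 - 56137/5 = -56129/5 ≈ -11226.)
X(S) = 1287 (X(S) = 7 - (116 - 100)*(-127 + 47) = 7 - 16*(-80) = 7 - 1*(-1280) = 7 + 1280 = 1287)
E = -5/490744 (E = 1/(-86923 - 56129/5) = 1/(-490744/5) = -5/490744 ≈ -1.0189e-5)
E/X(-313) = -5/490744/1287 = -5/490744*1/1287 = -5/631587528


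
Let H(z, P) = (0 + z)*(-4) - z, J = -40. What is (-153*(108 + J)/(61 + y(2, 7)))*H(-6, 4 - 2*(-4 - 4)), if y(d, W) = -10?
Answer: -6120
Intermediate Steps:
H(z, P) = -5*z (H(z, P) = z*(-4) - z = -4*z - z = -5*z)
(-153*(108 + J)/(61 + y(2, 7)))*H(-6, 4 - 2*(-4 - 4)) = (-153*(108 - 40)/(61 - 10))*(-5*(-6)) = -10404/51*30 = -153*4/3*30 = -204*30 = -6120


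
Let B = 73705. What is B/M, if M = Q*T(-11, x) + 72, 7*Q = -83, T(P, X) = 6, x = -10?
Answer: 515935/6 ≈ 85989.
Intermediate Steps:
Q = -83/7 (Q = (1/7)*(-83) = -83/7 ≈ -11.857)
M = 6/7 (M = -83/7*6 + 72 = -498/7 + 72 = 6/7 ≈ 0.85714)
B/M = 73705/(6/7) = 73705*(7/6) = 515935/6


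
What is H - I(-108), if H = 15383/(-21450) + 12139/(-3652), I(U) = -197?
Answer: 687068797/3560700 ≈ 192.96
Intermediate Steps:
H = -14389103/3560700 (H = 15383*(-1/21450) + 12139*(-1/3652) = -15383/21450 - 12139/3652 = -14389103/3560700 ≈ -4.0411)
H - I(-108) = -14389103/3560700 - 1*(-197) = -14389103/3560700 + 197 = 687068797/3560700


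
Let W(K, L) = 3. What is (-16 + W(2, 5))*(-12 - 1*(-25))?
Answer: -169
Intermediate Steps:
(-16 + W(2, 5))*(-12 - 1*(-25)) = (-16 + 3)*(-12 - 1*(-25)) = -13*(-12 + 25) = -13*13 = -169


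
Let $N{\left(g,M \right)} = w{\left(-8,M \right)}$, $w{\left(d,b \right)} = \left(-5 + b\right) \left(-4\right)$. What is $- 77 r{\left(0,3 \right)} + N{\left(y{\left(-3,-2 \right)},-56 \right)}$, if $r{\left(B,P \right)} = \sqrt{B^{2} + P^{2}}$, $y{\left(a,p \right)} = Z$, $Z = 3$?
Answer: $13$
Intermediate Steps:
$y{\left(a,p \right)} = 3$
$w{\left(d,b \right)} = 20 - 4 b$
$N{\left(g,M \right)} = 20 - 4 M$
$- 77 r{\left(0,3 \right)} + N{\left(y{\left(-3,-2 \right)},-56 \right)} = - 77 \sqrt{0^{2} + 3^{2}} + \left(20 - -224\right) = - 77 \sqrt{0 + 9} + \left(20 + 224\right) = - 77 \sqrt{9} + 244 = \left(-77\right) 3 + 244 = -231 + 244 = 13$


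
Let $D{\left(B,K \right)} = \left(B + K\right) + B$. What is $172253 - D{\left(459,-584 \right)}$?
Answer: $171919$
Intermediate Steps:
$D{\left(B,K \right)} = K + 2 B$
$172253 - D{\left(459,-584 \right)} = 172253 - \left(-584 + 2 \cdot 459\right) = 172253 - \left(-584 + 918\right) = 172253 - 334 = 171919$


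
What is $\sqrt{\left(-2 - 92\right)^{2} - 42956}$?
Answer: $2 i \sqrt{8530} \approx 184.72 i$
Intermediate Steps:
$\sqrt{\left(-2 - 92\right)^{2} - 42956} = \sqrt{\left(-94\right)^{2} - 42956} = \sqrt{8836 - 42956} = \sqrt{-34120} = 2 i \sqrt{8530}$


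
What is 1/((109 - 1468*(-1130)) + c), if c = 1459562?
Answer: 1/3118511 ≈ 3.2067e-7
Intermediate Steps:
1/((109 - 1468*(-1130)) + c) = 1/((109 - 1468*(-1130)) + 1459562) = 1/((109 + 1658840) + 1459562) = 1/(1658949 + 1459562) = 1/3118511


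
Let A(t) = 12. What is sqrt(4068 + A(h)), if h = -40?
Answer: 4*sqrt(255) ≈ 63.875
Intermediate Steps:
sqrt(4068 + A(h)) = sqrt(4068 + 12) = sqrt(4080) = 4*sqrt(255)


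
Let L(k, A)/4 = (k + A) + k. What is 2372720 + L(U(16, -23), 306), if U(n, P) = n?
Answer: 2374072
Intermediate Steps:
L(k, A) = 4*A + 8*k (L(k, A) = 4*((k + A) + k) = 4*((A + k) + k) = 4*(A + 2*k) = 4*A + 8*k)
2372720 + L(U(16, -23), 306) = 2372720 + (4*306 + 8*16) = 2372720 + (1224 + 128) = 2372720 + 1352 = 2374072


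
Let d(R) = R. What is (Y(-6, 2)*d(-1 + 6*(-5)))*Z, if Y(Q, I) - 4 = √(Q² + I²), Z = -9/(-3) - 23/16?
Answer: -775/4 - 775*√10/8 ≈ -500.10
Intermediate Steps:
Z = 25/16 (Z = -9*(-⅓) - 23*1/16 = 3 - 23/16 = 25/16 ≈ 1.5625)
Y(Q, I) = 4 + √(I² + Q²) (Y(Q, I) = 4 + √(Q² + I²) = 4 + √(I² + Q²))
(Y(-6, 2)*d(-1 + 6*(-5)))*Z = ((4 + √(2² + (-6)²))*(-1 + 6*(-5)))*(25/16) = ((4 + √(4 + 36))*(-1 - 30))*(25/16) = ((4 + √40)*(-31))*(25/16) = ((4 + 2*√10)*(-31))*(25/16) = (-124 - 62*√10)*(25/16) = -775/4 - 775*√10/8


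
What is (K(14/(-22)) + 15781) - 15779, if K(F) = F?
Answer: 15/11 ≈ 1.3636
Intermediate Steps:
(K(14/(-22)) + 15781) - 15779 = (14/(-22) + 15781) - 15779 = (14*(-1/22) + 15781) - 15779 = (-7/11 + 15781) - 15779 = 173584/11 - 15779 = 15/11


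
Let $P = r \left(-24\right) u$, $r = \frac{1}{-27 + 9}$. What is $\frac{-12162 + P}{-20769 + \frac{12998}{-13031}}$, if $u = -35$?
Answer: $\frac{477273406}{811961511} \approx 0.5878$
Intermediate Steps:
$r = - \frac{1}{18}$ ($r = \frac{1}{-18} = - \frac{1}{18} \approx -0.055556$)
$P = - \frac{140}{3}$ ($P = \left(- \frac{1}{18}\right) \left(-24\right) \left(-35\right) = \frac{4}{3} \left(-35\right) = - \frac{140}{3} \approx -46.667$)
$\frac{-12162 + P}{-20769 + \frac{12998}{-13031}} = \frac{-12162 - \frac{140}{3}}{-20769 + \frac{12998}{-13031}} = - \frac{36626}{3 \left(-20769 + 12998 \left(- \frac{1}{13031}\right)\right)} = - \frac{36626}{3 \left(-20769 - \frac{12998}{13031}\right)} = - \frac{36626}{3 \left(- \frac{270653837}{13031}\right)} = \left(- \frac{36626}{3}\right) \left(- \frac{13031}{270653837}\right) = \frac{477273406}{811961511}$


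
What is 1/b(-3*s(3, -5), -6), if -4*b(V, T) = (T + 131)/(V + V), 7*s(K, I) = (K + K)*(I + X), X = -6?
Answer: -1584/875 ≈ -1.8103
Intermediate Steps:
s(K, I) = 2*K*(-6 + I)/7 (s(K, I) = ((K + K)*(I - 6))/7 = ((2*K)*(-6 + I))/7 = (2*K*(-6 + I))/7 = 2*K*(-6 + I)/7)
b(V, T) = -(131 + T)/(8*V) (b(V, T) = -(T + 131)/(4*(V + V)) = -(131 + T)/(4*(2*V)) = -(131 + T)*1/(2*V)/4 = -(131 + T)/(8*V))
1/b(-3*s(3, -5), -6) = 1/((-131 - 1*(-6))/(8*((-6*3*(-6 - 5)/7)))) = 1/((-131 + 6)/(8*((-6*3*(-11)/7)))) = 1/((1/8)*(-125)/(-3*(-66/7))) = 1/((1/8)*(-125)/(198/7)) = 1/((1/8)*(7/198)*(-125)) = 1/(-875/1584) = -1584/875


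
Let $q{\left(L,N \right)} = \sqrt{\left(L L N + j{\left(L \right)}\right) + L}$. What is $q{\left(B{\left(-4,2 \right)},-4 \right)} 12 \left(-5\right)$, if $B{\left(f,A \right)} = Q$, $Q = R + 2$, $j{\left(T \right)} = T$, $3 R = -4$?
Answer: $- 40 i \approx - 40.0 i$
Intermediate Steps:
$R = - \frac{4}{3}$ ($R = \frac{1}{3} \left(-4\right) = - \frac{4}{3} \approx -1.3333$)
$Q = \frac{2}{3}$ ($Q = - \frac{4}{3} + 2 = \frac{2}{3} \approx 0.66667$)
$B{\left(f,A \right)} = \frac{2}{3}$
$q{\left(L,N \right)} = \sqrt{2 L + N L^{2}}$ ($q{\left(L,N \right)} = \sqrt{\left(L L N + L\right) + L} = \sqrt{\left(L^{2} N + L\right) + L} = \sqrt{\left(N L^{2} + L\right) + L} = \sqrt{\left(L + N L^{2}\right) + L} = \sqrt{2 L + N L^{2}}$)
$q{\left(B{\left(-4,2 \right)},-4 \right)} 12 \left(-5\right) = \sqrt{\frac{2 \left(2 + \frac{2}{3} \left(-4\right)\right)}{3}} \cdot 12 \left(-5\right) = \sqrt{\frac{2 \left(2 - \frac{8}{3}\right)}{3}} \cdot 12 \left(-5\right) = \sqrt{\frac{2}{3} \left(- \frac{2}{3}\right)} 12 \left(-5\right) = \sqrt{- \frac{4}{9}} \cdot 12 \left(-5\right) = \frac{2 i}{3} \cdot 12 \left(-5\right) = 8 i \left(-5\right) = - 40 i$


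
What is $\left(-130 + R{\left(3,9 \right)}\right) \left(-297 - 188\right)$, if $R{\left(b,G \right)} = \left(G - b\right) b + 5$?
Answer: $51895$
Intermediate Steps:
$R{\left(b,G \right)} = 5 + b \left(G - b\right)$ ($R{\left(b,G \right)} = b \left(G - b\right) + 5 = 5 + b \left(G - b\right)$)
$\left(-130 + R{\left(3,9 \right)}\right) \left(-297 - 188\right) = \left(-130 + \left(5 - 3^{2} + 9 \cdot 3\right)\right) \left(-297 - 188\right) = \left(-130 + \left(5 - 9 + 27\right)\right) \left(-485\right) = \left(-130 + 23\right) \left(-485\right) = \left(-107\right) \left(-485\right) = 51895$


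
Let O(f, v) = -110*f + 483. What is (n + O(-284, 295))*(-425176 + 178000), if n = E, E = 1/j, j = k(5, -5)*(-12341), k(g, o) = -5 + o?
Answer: -483839040046428/61705 ≈ -7.8412e+9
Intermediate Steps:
j = 123410 (j = (-5 - 5)*(-12341) = -10*(-12341) = 123410)
O(f, v) = 483 - 110*f
E = 1/123410 ≈ 8.1031e-6
n = 1/123410 ≈ 8.1031e-6
(n + O(-284, 295))*(-425176 + 178000) = (1/123410 + (483 - 110*(-284)))*(-425176 + 178000) = (1/123410 + (483 + 31240))*(-247176) = (1/123410 + 31723)*(-247176) = (3914935431/123410)*(-247176) = -483839040046428/61705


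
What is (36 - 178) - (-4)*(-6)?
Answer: -166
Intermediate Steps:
(36 - 178) - (-4)*(-6) = -142 - 4*6 = -142 - 24 = -166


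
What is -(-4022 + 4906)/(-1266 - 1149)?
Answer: 884/2415 ≈ 0.36605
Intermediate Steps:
-(-4022 + 4906)/(-1266 - 1149) = -884/(-2415) = -884*(-1)/2415 = -1*(-884/2415) = 884/2415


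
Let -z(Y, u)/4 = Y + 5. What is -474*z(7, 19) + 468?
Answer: 23220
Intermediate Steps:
z(Y, u) = -20 - 4*Y (z(Y, u) = -4*(Y + 5) = -4*(5 + Y) = -20 - 4*Y)
-474*z(7, 19) + 468 = -474*(-20 - 4*7) + 468 = -474*(-20 - 28) + 468 = -474*(-48) + 468 = 22752 + 468 = 23220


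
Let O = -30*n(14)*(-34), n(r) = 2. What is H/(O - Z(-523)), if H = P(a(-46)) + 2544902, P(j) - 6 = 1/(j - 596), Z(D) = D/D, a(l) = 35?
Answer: 1427693387/1143879 ≈ 1248.1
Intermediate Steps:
Z(D) = 1
O = 2040 (O = -30*2*(-34) = -60*(-34) = 2040)
P(j) = 6 + 1/(-596 + j) (P(j) = 6 + 1/(j - 596) = 6 + 1/(-596 + j))
H = 1427693387/561 (H = (-3575 + 6*35)/(-596 + 35) + 2544902 = (-3575 + 210)/(-561) + 2544902 = -1/561*(-3365) + 2544902 = 3365/561 + 2544902 = 1427693387/561 ≈ 2.5449e+6)
H/(O - Z(-523)) = 1427693387/(561*(2040 - 1*1)) = 1427693387/(561*(2040 - 1)) = (1427693387/561)/2039 = (1427693387/561)*(1/2039) = 1427693387/1143879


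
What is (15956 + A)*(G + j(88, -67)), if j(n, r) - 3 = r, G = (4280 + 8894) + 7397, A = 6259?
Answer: 455563005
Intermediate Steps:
G = 20571 (G = 13174 + 7397 = 20571)
j(n, r) = 3 + r
(15956 + A)*(G + j(88, -67)) = (15956 + 6259)*(20571 + (3 - 67)) = 22215*(20571 - 64) = 22215*20507 = 455563005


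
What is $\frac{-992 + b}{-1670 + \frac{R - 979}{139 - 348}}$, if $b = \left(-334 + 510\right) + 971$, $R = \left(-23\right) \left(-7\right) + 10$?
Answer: $- \frac{32395}{348222} \approx -0.09303$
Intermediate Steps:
$R = 171$ ($R = 161 + 10 = 171$)
$b = 1147$ ($b = 176 + 971 = 1147$)
$\frac{-992 + b}{-1670 + \frac{R - 979}{139 - 348}} = \frac{-992 + 1147}{-1670 + \frac{171 - 979}{139 - 348}} = \frac{155}{-1670 - \frac{808}{-209}} = \frac{155}{-1670 - - \frac{808}{209}} = \frac{155}{-1670 + \frac{808}{209}} = \frac{155}{- \frac{348222}{209}} = 155 \left(- \frac{209}{348222}\right) = - \frac{32395}{348222}$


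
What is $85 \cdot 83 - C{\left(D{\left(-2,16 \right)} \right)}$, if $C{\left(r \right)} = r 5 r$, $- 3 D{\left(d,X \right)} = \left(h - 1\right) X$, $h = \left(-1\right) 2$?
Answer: $5775$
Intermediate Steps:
$h = -2$
$D{\left(d,X \right)} = X$ ($D{\left(d,X \right)} = - \frac{\left(-2 - 1\right) X}{3} = - \frac{\left(-3\right) X}{3} = X$)
$C{\left(r \right)} = 5 r^{2}$ ($C{\left(r \right)} = 5 r r = 5 r^{2}$)
$85 \cdot 83 - C{\left(D{\left(-2,16 \right)} \right)} = 85 \cdot 83 - 5 \cdot 16^{2} = 7055 - 5 \cdot 256 = 7055 - 1280 = 5775$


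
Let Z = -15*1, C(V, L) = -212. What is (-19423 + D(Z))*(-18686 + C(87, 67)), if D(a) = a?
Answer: 367339324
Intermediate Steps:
Z = -15
(-19423 + D(Z))*(-18686 + C(87, 67)) = (-19423 - 15)*(-18686 - 212) = -19438*(-18898) = 367339324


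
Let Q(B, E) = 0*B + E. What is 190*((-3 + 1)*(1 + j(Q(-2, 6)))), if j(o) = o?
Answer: -2660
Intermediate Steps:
Q(B, E) = E (Q(B, E) = 0 + E = E)
190*((-3 + 1)*(1 + j(Q(-2, 6)))) = 190*((-3 + 1)*(1 + 6)) = 190*(-2*7) = 190*(-14) = -2660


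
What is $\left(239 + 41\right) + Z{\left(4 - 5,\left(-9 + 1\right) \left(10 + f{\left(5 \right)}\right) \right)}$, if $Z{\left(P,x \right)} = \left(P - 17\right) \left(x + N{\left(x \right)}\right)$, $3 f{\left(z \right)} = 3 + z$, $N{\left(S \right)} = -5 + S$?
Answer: $4018$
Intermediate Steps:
$f{\left(z \right)} = 1 + \frac{z}{3}$ ($f{\left(z \right)} = \frac{3 + z}{3} = 1 + \frac{z}{3}$)
$Z{\left(P,x \right)} = \left(-17 + P\right) \left(-5 + 2 x\right)$ ($Z{\left(P,x \right)} = \left(P - 17\right) \left(x + \left(-5 + x\right)\right) = \left(-17 + P\right) \left(-5 + 2 x\right)$)
$\left(239 + 41\right) + Z{\left(4 - 5,\left(-9 + 1\right) \left(10 + f{\left(5 \right)}\right) \right)} = \left(239 + 41\right) + \left(85 - 34 \left(-9 + 1\right) \left(10 + \left(1 + \frac{1}{3} \cdot 5\right)\right) + \left(4 - 5\right) \left(-9 + 1\right) \left(10 + \left(1 + \frac{1}{3} \cdot 5\right)\right) + \left(4 - 5\right) \left(-5 + \left(-9 + 1\right) \left(10 + \left(1 + \frac{1}{3} \cdot 5\right)\right)\right)\right) = 280 + \left(85 - 34 \left(- 8 \left(10 + \left(1 + \frac{5}{3}\right)\right)\right) + \left(4 - 5\right) \left(- 8 \left(10 + \left(1 + \frac{5}{3}\right)\right)\right) + \left(4 - 5\right) \left(-5 - 8 \left(10 + \left(1 + \frac{5}{3}\right)\right)\right)\right) = 280 - \left(-90 - 16 \left(10 + \frac{8}{3}\right) + 34 \left(-8\right) \left(10 + \frac{8}{3}\right)\right) = 280 - \left(-90 - \frac{608}{3} + 34 \left(-8\right) \frac{38}{3}\right) = 280 - -3738 = 280 + \left(85 + \frac{10336}{3} + \frac{304}{3} - - \frac{319}{3}\right) = 280 + \left(85 + \frac{10336}{3} + \frac{304}{3} + \frac{319}{3}\right) = 280 + 3738 = 4018$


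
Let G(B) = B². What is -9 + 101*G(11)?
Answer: 12212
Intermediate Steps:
-9 + 101*G(11) = -9 + 101*11² = -9 + 101*121 = -9 + 12221 = 12212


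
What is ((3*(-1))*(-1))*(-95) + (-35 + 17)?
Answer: -303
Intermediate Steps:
((3*(-1))*(-1))*(-95) + (-35 + 17) = -3*(-1)*(-95) - 18 = 3*(-95) - 18 = -285 - 18 = -303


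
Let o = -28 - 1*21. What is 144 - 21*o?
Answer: 1173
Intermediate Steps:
o = -49 (o = -28 - 21 = -49)
144 - 21*o = 144 - 21*(-49) = 144 + 1029 = 1173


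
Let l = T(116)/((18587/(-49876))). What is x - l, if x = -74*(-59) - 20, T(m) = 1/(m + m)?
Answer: 4685200385/1078046 ≈ 4346.0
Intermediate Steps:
T(m) = 1/(2*m)
x = 4346 (x = 4366 - 20 = 4346)
l = -12469/1078046 (l = ((½)/116)/((18587/(-49876))) = ((½)*(1/116))/((18587*(-1/49876))) = 1/(232*(-18587/49876)) = (1/232)*(-49876/18587) = -12469/1078046 ≈ -0.011566)
x - l = 4346 - 1*(-12469/1078046) = 4346 + 12469/1078046 = 4685200385/1078046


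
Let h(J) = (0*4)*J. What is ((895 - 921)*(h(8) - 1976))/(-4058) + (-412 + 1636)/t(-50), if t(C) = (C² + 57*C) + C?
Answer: -1594837/101450 ≈ -15.720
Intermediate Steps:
h(J) = 0 (h(J) = 0*J = 0)
t(C) = C² + 58*C
((895 - 921)*(h(8) - 1976))/(-4058) + (-412 + 1636)/t(-50) = ((895 - 921)*(0 - 1976))/(-4058) + (-412 + 1636)/((-50*(58 - 50))) = -26*(-1976)*(-1/4058) + 1224/((-50*8)) = 51376*(-1/4058) + 1224/(-400) = -25688/2029 + 1224*(-1/400) = -25688/2029 - 153/50 = -1594837/101450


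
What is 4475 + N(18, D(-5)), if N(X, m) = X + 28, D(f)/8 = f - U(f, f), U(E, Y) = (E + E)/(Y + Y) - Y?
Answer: 4521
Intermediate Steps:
U(E, Y) = -Y + E/Y (U(E, Y) = (2*E)/((2*Y)) - Y = (2*E)*(1/(2*Y)) - Y = E/Y - Y = -Y + E/Y)
D(f) = -8 + 16*f (D(f) = 8*(f - (-f + f/f)) = 8*(f - (-f + 1)) = 8*(f - (1 - f)) = 8*(f + (-1 + f)) = 8*(-1 + 2*f) = -8 + 16*f)
N(X, m) = 28 + X
4475 + N(18, D(-5)) = 4475 + (28 + 18) = 4475 + 46 = 4521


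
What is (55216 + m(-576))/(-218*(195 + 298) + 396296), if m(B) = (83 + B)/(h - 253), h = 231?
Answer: 1215245/6354084 ≈ 0.19125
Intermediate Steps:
m(B) = -83/22 - B/22 (m(B) = (83 + B)/(231 - 253) = (83 + B)/(-22) = (83 + B)*(-1/22) = -83/22 - B/22)
(55216 + m(-576))/(-218*(195 + 298) + 396296) = (55216 + (-83/22 - 1/22*(-576)))/(-218*(195 + 298) + 396296) = (55216 + (-83/22 + 288/11))/(-218*493 + 396296) = (55216 + 493/22)/(-107474 + 396296) = (1215245/22)/288822 = (1215245/22)*(1/288822) = 1215245/6354084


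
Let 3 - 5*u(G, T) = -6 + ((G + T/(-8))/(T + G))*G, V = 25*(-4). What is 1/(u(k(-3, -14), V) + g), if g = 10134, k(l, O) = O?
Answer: 190/1925809 ≈ 9.8660e-5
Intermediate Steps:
V = -100
u(G, T) = 9/5 - G*(G - T/8)/(5*(G + T)) (u(G, T) = ⅗ - (-6 + ((G + T/(-8))/(T + G))*G)/5 = ⅗ - (-6 + ((G + T*(-⅛))/(G + T))*G)/5 = ⅗ - (-6 + ((G - T/8)/(G + T))*G)/5 = ⅗ - (-6 + G*(G - T/8)/(G + T))/5 = ⅗ + (6/5 - G*(G - T/8)/(5*(G + T))) = 9/5 - G*(G - T/8)/(5*(G + T)))
1/(u(k(-3, -14), V) + g) = 1/((-8*(-14)² + 72*(-14) + 72*(-100) - 14*(-100))/(40*(-14 - 100)) + 10134) = 1/((1/40)*(-8*196 - 1008 - 7200 + 1400)/(-114) + 10134) = 1/((1/40)*(-1/114)*(-1568 - 1008 - 7200 + 1400) + 10134) = 1/((1/40)*(-1/114)*(-8376) + 10134) = 1/(349/190 + 10134) = 1/(1925809/190) = 190/1925809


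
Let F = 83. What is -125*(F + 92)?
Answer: -21875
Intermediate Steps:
-125*(F + 92) = -125*(83 + 92) = -125*175 = -21875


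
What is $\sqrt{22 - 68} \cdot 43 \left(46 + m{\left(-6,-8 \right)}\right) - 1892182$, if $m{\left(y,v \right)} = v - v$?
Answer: $-1892182 + 1978 i \sqrt{46} \approx -1.8922 \cdot 10^{6} + 13415.0 i$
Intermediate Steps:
$m{\left(y,v \right)} = 0$
$\sqrt{22 - 68} \cdot 43 \left(46 + m{\left(-6,-8 \right)}\right) - 1892182 = \sqrt{22 - 68} \cdot 43 \left(46 + 0\right) - 1892182 = \sqrt{-46} \cdot 43 \cdot 46 - 1892182 = i \sqrt{46} \cdot 43 \cdot 46 - 1892182 = 43 i \sqrt{46} \cdot 46 - 1892182 = 1978 i \sqrt{46} - 1892182 = -1892182 + 1978 i \sqrt{46}$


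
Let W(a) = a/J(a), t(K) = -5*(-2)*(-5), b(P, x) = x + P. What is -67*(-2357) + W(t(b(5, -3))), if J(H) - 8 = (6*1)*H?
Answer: 23056199/146 ≈ 1.5792e+5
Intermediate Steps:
b(P, x) = P + x
J(H) = 8 + 6*H (J(H) = 8 + (6*1)*H = 8 + 6*H)
t(K) = -50 (t(K) = 10*(-5) = -50)
W(a) = a/(8 + 6*a)
-67*(-2357) + W(t(b(5, -3))) = -67*(-2357) + (½)*(-50)/(4 + 3*(-50)) = 157919 + (½)*(-50)/(4 - 150) = 157919 + (½)*(-50)/(-146) = 157919 + (½)*(-50)*(-1/146) = 157919 + 25/146 = 23056199/146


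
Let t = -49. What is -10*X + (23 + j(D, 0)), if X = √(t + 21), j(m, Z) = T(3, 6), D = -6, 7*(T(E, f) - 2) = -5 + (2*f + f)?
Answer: 188/7 - 20*I*√7 ≈ 26.857 - 52.915*I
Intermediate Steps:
T(E, f) = 9/7 + 3*f/7 (T(E, f) = 2 + (-5 + (2*f + f))/7 = 2 + (-5 + 3*f)/7 = 2 + (-5/7 + 3*f/7) = 9/7 + 3*f/7)
j(m, Z) = 27/7 (j(m, Z) = 9/7 + (3/7)*6 = 9/7 + 18/7 = 27/7)
X = 2*I*√7 (X = √(-49 + 21) = √(-28) = 2*I*√7 ≈ 5.2915*I)
-10*X + (23 + j(D, 0)) = -20*I*√7 + (23 + 27/7) = -20*I*√7 + 188/7 = 188/7 - 20*I*√7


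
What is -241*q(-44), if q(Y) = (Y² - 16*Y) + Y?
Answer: -625636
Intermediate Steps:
q(Y) = Y² - 15*Y
-241*q(-44) = -(-10604)*(-15 - 44) = -(-10604)*(-59) = -241*2596 = -625636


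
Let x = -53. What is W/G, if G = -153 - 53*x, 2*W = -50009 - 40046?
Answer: -1085/64 ≈ -16.953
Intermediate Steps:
W = -90055/2 (W = (-50009 - 40046)/2 = (½)*(-90055) = -90055/2 ≈ -45028.)
G = 2656 (G = -153 - 53*(-53) = -153 + 2809 = 2656)
W/G = -90055/2/2656 = -90055/2*1/2656 = -1085/64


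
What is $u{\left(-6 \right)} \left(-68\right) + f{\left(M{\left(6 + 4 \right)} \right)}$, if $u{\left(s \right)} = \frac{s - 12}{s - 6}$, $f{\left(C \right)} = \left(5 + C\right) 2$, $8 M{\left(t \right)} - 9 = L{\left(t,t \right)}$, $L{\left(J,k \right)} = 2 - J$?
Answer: $- \frac{367}{4} \approx -91.75$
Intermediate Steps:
$M{\left(t \right)} = \frac{11}{8} - \frac{t}{8}$ ($M{\left(t \right)} = \frac{9}{8} + \frac{2 - t}{8} = \frac{9}{8} - \left(- \frac{1}{4} + \frac{t}{8}\right) = \frac{11}{8} - \frac{t}{8}$)
$f{\left(C \right)} = 10 + 2 C$
$u{\left(s \right)} = \frac{-12 + s}{-6 + s}$
$u{\left(-6 \right)} \left(-68\right) + f{\left(M{\left(6 + 4 \right)} \right)} = \frac{-12 - 6}{-6 - 6} \left(-68\right) + \left(10 + 2 \left(\frac{11}{8} - \frac{6 + 4}{8}\right)\right) = \frac{1}{-12} \left(-18\right) \left(-68\right) + \left(10 + 2 \left(\frac{11}{8} - \frac{5}{4}\right)\right) = \left(- \frac{1}{12}\right) \left(-18\right) \left(-68\right) + \left(10 + 2 \left(\frac{11}{8} - \frac{5}{4}\right)\right) = \frac{3}{2} \left(-68\right) + \left(10 + 2 \cdot \frac{1}{8}\right) = -102 + \left(10 + \frac{1}{4}\right) = -102 + \frac{41}{4} = - \frac{367}{4}$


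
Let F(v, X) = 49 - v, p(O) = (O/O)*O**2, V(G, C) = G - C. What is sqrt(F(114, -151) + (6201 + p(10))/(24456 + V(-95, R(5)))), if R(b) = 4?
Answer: 2*I*sqrt(9602162682)/24357 ≈ 8.0462*I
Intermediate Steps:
p(O) = O**2 (p(O) = 1*O**2 = O**2)
sqrt(F(114, -151) + (6201 + p(10))/(24456 + V(-95, R(5)))) = sqrt((49 - 1*114) + (6201 + 10**2)/(24456 + (-95 - 1*4))) = sqrt((49 - 114) + (6201 + 100)/(24456 + (-95 - 4))) = sqrt(-65 + 6301/(24456 - 99)) = sqrt(-65 + 6301/24357) = sqrt(-1576904/24357) = 2*I*sqrt(9602162682)/24357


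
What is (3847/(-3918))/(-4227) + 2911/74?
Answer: 12052619831/306385641 ≈ 39.338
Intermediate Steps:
(3847/(-3918))/(-4227) + 2911/74 = (3847*(-1/3918))*(-1/4227) + 2911*(1/74) = -3847/3918*(-1/4227) + 2911/74 = 3847/16561386 + 2911/74 = 12052619831/306385641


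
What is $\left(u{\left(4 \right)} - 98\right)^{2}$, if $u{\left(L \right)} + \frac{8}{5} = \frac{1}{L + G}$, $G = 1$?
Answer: $\frac{247009}{25} \approx 9880.4$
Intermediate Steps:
$u{\left(L \right)} = - \frac{8}{5} + \frac{1}{1 + L}$ ($u{\left(L \right)} = - \frac{8}{5} + \frac{1}{L + 1} = - \frac{8}{5} + \frac{1}{1 + L}$)
$\left(u{\left(4 \right)} - 98\right)^{2} = \left(\frac{-3 - 32}{5 \left(1 + 4\right)} - 98\right)^{2} = \left(\frac{-3 - 32}{5 \cdot 5} - 98\right)^{2} = \left(\frac{1}{5} \cdot \frac{1}{5} \left(-35\right) - 98\right)^{2} = \left(- \frac{7}{5} - 98\right)^{2} = \left(- \frac{497}{5}\right)^{2} = \frac{247009}{25}$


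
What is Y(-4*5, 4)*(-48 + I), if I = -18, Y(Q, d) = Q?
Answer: 1320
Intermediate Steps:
Y(-4*5, 4)*(-48 + I) = (-4*5)*(-48 - 18) = -20*(-66) = 1320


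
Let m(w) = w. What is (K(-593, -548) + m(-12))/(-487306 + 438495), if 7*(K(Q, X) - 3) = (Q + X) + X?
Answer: 1752/341677 ≈ 0.0051277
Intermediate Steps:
K(Q, X) = 3 + Q/7 + 2*X/7 (K(Q, X) = 3 + ((Q + X) + X)/7 = 3 + (Q + 2*X)/7 = 3 + (Q/7 + 2*X/7) = 3 + Q/7 + 2*X/7)
(K(-593, -548) + m(-12))/(-487306 + 438495) = ((3 + (⅐)*(-593) + (2/7)*(-548)) - 12)/(-487306 + 438495) = ((3 - 593/7 - 1096/7) - 12)/(-48811) = (-1668/7 - 12)*(-1/48811) = -1752/7*(-1/48811) = 1752/341677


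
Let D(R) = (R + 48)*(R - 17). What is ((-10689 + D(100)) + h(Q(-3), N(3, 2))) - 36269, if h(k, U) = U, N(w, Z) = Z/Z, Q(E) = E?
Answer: -34673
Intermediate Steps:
N(w, Z) = 1
D(R) = (-17 + R)*(48 + R) (D(R) = (48 + R)*(-17 + R) = (-17 + R)*(48 + R))
((-10689 + D(100)) + h(Q(-3), N(3, 2))) - 36269 = ((-10689 + (-816 + 100² + 31*100)) + 1) - 36269 = ((-10689 + (-816 + 10000 + 3100)) + 1) - 36269 = ((-10689 + 12284) + 1) - 36269 = (1595 + 1) - 36269 = 1596 - 36269 = -34673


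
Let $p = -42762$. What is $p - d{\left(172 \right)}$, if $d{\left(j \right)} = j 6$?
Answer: $-43794$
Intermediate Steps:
$d{\left(j \right)} = 6 j$
$p - d{\left(172 \right)} = -42762 - 6 \cdot 172 = -42762 - 1032 = -43794$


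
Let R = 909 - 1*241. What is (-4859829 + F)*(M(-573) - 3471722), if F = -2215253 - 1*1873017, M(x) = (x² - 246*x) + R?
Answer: 26860108290933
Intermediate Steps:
R = 668 (R = 909 - 241 = 668)
M(x) = 668 + x² - 246*x (M(x) = (x² - 246*x) + 668 = 668 + x² - 246*x)
F = -4088270 (F = -2215253 - 1873017 = -4088270)
(-4859829 + F)*(M(-573) - 3471722) = (-4859829 - 4088270)*((668 + (-573)² - 246*(-573)) - 3471722) = -8948099*((668 + 328329 + 140958) - 3471722) = -8948099*(469955 - 3471722) = -8948099*(-3001767) = 26860108290933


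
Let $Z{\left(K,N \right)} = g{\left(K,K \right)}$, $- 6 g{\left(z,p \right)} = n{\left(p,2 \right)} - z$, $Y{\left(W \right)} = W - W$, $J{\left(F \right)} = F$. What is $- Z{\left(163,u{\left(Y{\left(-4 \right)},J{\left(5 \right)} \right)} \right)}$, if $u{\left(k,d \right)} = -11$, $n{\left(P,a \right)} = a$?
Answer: $- \frac{161}{6} \approx -26.833$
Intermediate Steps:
$Y{\left(W \right)} = 0$
$g{\left(z,p \right)} = - \frac{1}{3} + \frac{z}{6}$ ($g{\left(z,p \right)} = - \frac{2 - z}{6} = - \frac{1}{3} + \frac{z}{6}$)
$Z{\left(K,N \right)} = - \frac{1}{3} + \frac{K}{6}$
$- Z{\left(163,u{\left(Y{\left(-4 \right)},J{\left(5 \right)} \right)} \right)} = - (- \frac{1}{3} + \frac{1}{6} \cdot 163) = - (- \frac{1}{3} + \frac{163}{6}) = \left(-1\right) \frac{161}{6} = - \frac{161}{6}$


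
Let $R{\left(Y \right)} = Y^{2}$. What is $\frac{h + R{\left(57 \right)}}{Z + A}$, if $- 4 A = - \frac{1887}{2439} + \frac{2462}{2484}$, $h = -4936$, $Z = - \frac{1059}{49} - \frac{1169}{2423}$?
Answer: $\frac{269659332277272}{3540428992829} \approx 76.166$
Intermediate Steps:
$Z = - \frac{2623238}{118727}$ ($Z = \left(-1059\right) \frac{1}{49} - \frac{1169}{2423} = - \frac{1059}{49} - \frac{1169}{2423} = - \frac{2623238}{118727} \approx -22.095$)
$A = - \frac{73195}{1346328}$ ($A = - \frac{- \frac{1887}{2439} + \frac{2462}{2484}}{4} = - \frac{\left(-1887\right) \frac{1}{2439} + 2462 \cdot \frac{1}{2484}}{4} = - \frac{- \frac{629}{813} + \frac{1231}{1242}}{4} = \left(- \frac{1}{4}\right) \frac{73195}{336582} = - \frac{73195}{1346328} \approx -0.054366$)
$\frac{h + R{\left(57 \right)}}{Z + A} = \frac{-4936 + 57^{2}}{- \frac{2623238}{118727} - \frac{73195}{1346328}} = \frac{-4936 + 3249}{- \frac{3540428992829}{159845484456}} = \left(-1687\right) \left(- \frac{159845484456}{3540428992829}\right) = \frac{269659332277272}{3540428992829}$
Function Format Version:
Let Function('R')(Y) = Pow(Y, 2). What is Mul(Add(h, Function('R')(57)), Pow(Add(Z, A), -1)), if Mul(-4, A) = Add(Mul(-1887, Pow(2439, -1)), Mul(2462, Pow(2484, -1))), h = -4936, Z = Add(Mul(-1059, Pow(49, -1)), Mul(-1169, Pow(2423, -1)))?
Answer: Rational(269659332277272, 3540428992829) ≈ 76.166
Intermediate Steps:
Z = Rational(-2623238, 118727) (Z = Add(Mul(-1059, Rational(1, 49)), Mul(-1169, Rational(1, 2423))) = Add(Rational(-1059, 49), Rational(-1169, 2423)) = Rational(-2623238, 118727) ≈ -22.095)
A = Rational(-73195, 1346328) (A = Mul(Rational(-1, 4), Add(Mul(-1887, Pow(2439, -1)), Mul(2462, Pow(2484, -1)))) = Mul(Rational(-1, 4), Add(Mul(-1887, Rational(1, 2439)), Mul(2462, Rational(1, 2484)))) = Mul(Rational(-1, 4), Add(Rational(-629, 813), Rational(1231, 1242))) = Mul(Rational(-1, 4), Rational(73195, 336582)) = Rational(-73195, 1346328) ≈ -0.054366)
Mul(Add(h, Function('R')(57)), Pow(Add(Z, A), -1)) = Mul(Add(-4936, Pow(57, 2)), Pow(Add(Rational(-2623238, 118727), Rational(-73195, 1346328)), -1)) = Mul(Add(-4936, 3249), Pow(Rational(-3540428992829, 159845484456), -1)) = Mul(-1687, Rational(-159845484456, 3540428992829)) = Rational(269659332277272, 3540428992829)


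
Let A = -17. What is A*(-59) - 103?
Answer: 900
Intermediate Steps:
A*(-59) - 103 = -17*(-59) - 103 = 1003 - 103 = 900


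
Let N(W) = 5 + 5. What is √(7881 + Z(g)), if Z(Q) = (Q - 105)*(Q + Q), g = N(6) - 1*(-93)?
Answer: √7469 ≈ 86.423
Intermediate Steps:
N(W) = 10
g = 103 (g = 10 - 1*(-93) = 10 + 93 = 103)
Z(Q) = 2*Q*(-105 + Q) (Z(Q) = (-105 + Q)*(2*Q) = 2*Q*(-105 + Q))
√(7881 + Z(g)) = √(7881 + 2*103*(-105 + 103)) = √(7881 + 2*103*(-2)) = √(7881 - 412) = √7469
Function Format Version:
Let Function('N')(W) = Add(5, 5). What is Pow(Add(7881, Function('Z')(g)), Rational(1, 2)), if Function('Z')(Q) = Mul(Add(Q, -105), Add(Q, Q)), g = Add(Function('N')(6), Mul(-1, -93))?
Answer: Pow(7469, Rational(1, 2)) ≈ 86.423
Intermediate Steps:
Function('N')(W) = 10
g = 103 (g = Add(10, Mul(-1, -93)) = Add(10, 93) = 103)
Function('Z')(Q) = Mul(2, Q, Add(-105, Q)) (Function('Z')(Q) = Mul(Add(-105, Q), Mul(2, Q)) = Mul(2, Q, Add(-105, Q)))
Pow(Add(7881, Function('Z')(g)), Rational(1, 2)) = Pow(Add(7881, Mul(2, 103, Add(-105, 103))), Rational(1, 2)) = Pow(Add(7881, Mul(2, 103, -2)), Rational(1, 2)) = Pow(Add(7881, -412), Rational(1, 2)) = Pow(7469, Rational(1, 2))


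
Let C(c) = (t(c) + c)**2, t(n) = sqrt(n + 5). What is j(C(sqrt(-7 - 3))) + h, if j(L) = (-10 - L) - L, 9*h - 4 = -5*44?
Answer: -34 - 2*(sqrt(5 + I*sqrt(10)) + I*sqrt(10))**2 ≈ -15.439 - 35.876*I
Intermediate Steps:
h = -24 (h = 4/9 + (-5*44)/9 = 4/9 + (1/9)*(-220) = 4/9 - 220/9 = -24)
t(n) = sqrt(5 + n)
C(c) = (c + sqrt(5 + c))**2 (C(c) = (sqrt(5 + c) + c)**2 = (c + sqrt(5 + c))**2)
j(L) = -10 - 2*L
j(C(sqrt(-7 - 3))) + h = (-10 - 2*(sqrt(-7 - 3) + sqrt(5 + sqrt(-7 - 3)))**2) - 24 = (-10 - 2*(sqrt(-10) + sqrt(5 + sqrt(-10)))**2) - 24 = (-10 - 2*(I*sqrt(10) + sqrt(5 + I*sqrt(10)))**2) - 24 = (-10 - 2*(sqrt(5 + I*sqrt(10)) + I*sqrt(10))**2) - 24 = -34 - 2*(sqrt(5 + I*sqrt(10)) + I*sqrt(10))**2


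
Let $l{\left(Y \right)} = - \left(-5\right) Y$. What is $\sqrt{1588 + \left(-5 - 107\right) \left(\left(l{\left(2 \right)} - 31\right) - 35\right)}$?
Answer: $2 \sqrt{1965} \approx 88.657$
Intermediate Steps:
$l{\left(Y \right)} = 5 Y$
$\sqrt{1588 + \left(-5 - 107\right) \left(\left(l{\left(2 \right)} - 31\right) - 35\right)} = \sqrt{1588 + \left(-5 - 107\right) \left(\left(5 \cdot 2 - 31\right) - 35\right)} = \sqrt{1588 - 112 \left(\left(10 - 31\right) - 35\right)} = \sqrt{1588 - 112 \left(-21 - 35\right)} = \sqrt{1588 - -6272} = \sqrt{1588 + 6272} = \sqrt{7860} = 2 \sqrt{1965}$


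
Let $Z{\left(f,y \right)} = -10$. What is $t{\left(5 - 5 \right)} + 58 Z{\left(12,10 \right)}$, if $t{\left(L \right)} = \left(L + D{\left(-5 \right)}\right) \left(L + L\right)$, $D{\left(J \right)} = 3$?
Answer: $-580$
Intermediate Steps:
$t{\left(L \right)} = 2 L \left(3 + L\right)$ ($t{\left(L \right)} = \left(L + 3\right) \left(L + L\right) = \left(3 + L\right) 2 L = 2 L \left(3 + L\right)$)
$t{\left(5 - 5 \right)} + 58 Z{\left(12,10 \right)} = 2 \left(5 - 5\right) \left(3 + \left(5 - 5\right)\right) + 58 \left(-10\right) = 2 \cdot 0 \left(3 + 0\right) - 580 = 2 \cdot 0 \cdot 3 - 580 = 0 - 580 = -580$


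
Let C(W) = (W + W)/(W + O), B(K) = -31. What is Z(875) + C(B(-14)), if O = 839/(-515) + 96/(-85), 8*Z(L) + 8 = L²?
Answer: 56571760133/591112 ≈ 95704.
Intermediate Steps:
Z(L) = -1 + L²/8
O = -24151/8755 (O = 839*(-1/515) + 96*(-1/85) = -839/515 - 96/85 = -24151/8755 ≈ -2.7585)
C(W) = 2*W/(-24151/8755 + W) (C(W) = (W + W)/(W - 24151/8755) = (2*W)/(-24151/8755 + W) = 2*W/(-24151/8755 + W))
Z(875) + C(B(-14)) = (-1 + (⅛)*875²) + 17510*(-31)/(-24151 + 8755*(-31)) = (-1 + (⅛)*765625) + 17510*(-31)/(-24151 - 271405) = (-1 + 765625/8) + 17510*(-31)/(-295556) = 765617/8 + 17510*(-31)*(-1/295556) = 765617/8 + 271405/147778 = 56571760133/591112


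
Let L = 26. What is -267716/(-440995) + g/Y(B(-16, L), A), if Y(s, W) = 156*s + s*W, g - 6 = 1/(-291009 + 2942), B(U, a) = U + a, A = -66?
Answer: 14034069334759/22866499199700 ≈ 0.61374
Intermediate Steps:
g = 1728401/288067 (g = 6 + 1/(-291009 + 2942) = 6 + 1/(-288067) = 6 - 1/288067 = 1728401/288067 ≈ 6.0000)
Y(s, W) = 156*s + W*s
-267716/(-440995) + g/Y(B(-16, L), A) = -267716/(-440995) + 1728401/(288067*(((-16 + 26)*(156 - 66)))) = -267716*(-1/440995) + 1728401/(288067*((10*90))) = 267716/440995 + (1728401/288067)/900 = 267716/440995 + (1728401/288067)*(1/900) = 267716/440995 + 1728401/259260300 = 14034069334759/22866499199700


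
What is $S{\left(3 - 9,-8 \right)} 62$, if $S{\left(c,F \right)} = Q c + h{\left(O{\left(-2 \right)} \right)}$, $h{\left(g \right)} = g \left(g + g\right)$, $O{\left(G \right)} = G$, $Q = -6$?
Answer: $2728$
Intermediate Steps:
$h{\left(g \right)} = 2 g^{2}$ ($h{\left(g \right)} = g 2 g = 2 g^{2}$)
$S{\left(c,F \right)} = 8 - 6 c$ ($S{\left(c,F \right)} = - 6 c + 2 \left(-2\right)^{2} = - 6 c + 2 \cdot 4 = - 6 c + 8 = 8 - 6 c$)
$S{\left(3 - 9,-8 \right)} 62 = \left(8 - 6 \left(3 - 9\right)\right) 62 = \left(8 - -36\right) 62 = \left(8 + 36\right) 62 = 44 \cdot 62 = 2728$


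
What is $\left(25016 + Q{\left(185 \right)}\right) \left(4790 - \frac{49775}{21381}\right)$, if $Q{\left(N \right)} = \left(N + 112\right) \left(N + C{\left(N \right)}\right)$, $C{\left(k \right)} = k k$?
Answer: $\frac{1048709721518990}{21381} \approx 4.9049 \cdot 10^{10}$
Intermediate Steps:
$C{\left(k \right)} = k^{2}$
$Q{\left(N \right)} = \left(112 + N\right) \left(N + N^{2}\right)$ ($Q{\left(N \right)} = \left(N + 112\right) \left(N + N^{2}\right) = \left(112 + N\right) \left(N + N^{2}\right)$)
$\left(25016 + Q{\left(185 \right)}\right) \left(4790 - \frac{49775}{21381}\right) = \left(25016 + 185 \left(112 + 185^{2} + 113 \cdot 185\right)\right) \left(4790 - \frac{49775}{21381}\right) = \left(25016 + 185 \left(112 + 34225 + 20905\right)\right) \left(4790 - \frac{49775}{21381}\right) = \left(25016 + 185 \cdot 55242\right) \left(4790 - \frac{49775}{21381}\right) = \left(25016 + 10219770\right) \frac{102365215}{21381} = 10244786 \cdot \frac{102365215}{21381} = \frac{1048709721518990}{21381}$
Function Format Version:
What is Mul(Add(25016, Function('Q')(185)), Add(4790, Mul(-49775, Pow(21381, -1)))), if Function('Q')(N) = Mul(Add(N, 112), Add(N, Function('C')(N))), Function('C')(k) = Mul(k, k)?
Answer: Rational(1048709721518990, 21381) ≈ 4.9049e+10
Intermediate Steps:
Function('C')(k) = Pow(k, 2)
Function('Q')(N) = Mul(Add(112, N), Add(N, Pow(N, 2))) (Function('Q')(N) = Mul(Add(N, 112), Add(N, Pow(N, 2))) = Mul(Add(112, N), Add(N, Pow(N, 2))))
Mul(Add(25016, Function('Q')(185)), Add(4790, Mul(-49775, Pow(21381, -1)))) = Mul(Add(25016, Mul(185, Add(112, Pow(185, 2), Mul(113, 185)))), Add(4790, Mul(-49775, Pow(21381, -1)))) = Mul(Add(25016, Mul(185, Add(112, 34225, 20905))), Add(4790, Mul(-49775, Rational(1, 21381)))) = Mul(Add(25016, Mul(185, 55242)), Add(4790, Rational(-49775, 21381))) = Mul(Add(25016, 10219770), Rational(102365215, 21381)) = Mul(10244786, Rational(102365215, 21381)) = Rational(1048709721518990, 21381)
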